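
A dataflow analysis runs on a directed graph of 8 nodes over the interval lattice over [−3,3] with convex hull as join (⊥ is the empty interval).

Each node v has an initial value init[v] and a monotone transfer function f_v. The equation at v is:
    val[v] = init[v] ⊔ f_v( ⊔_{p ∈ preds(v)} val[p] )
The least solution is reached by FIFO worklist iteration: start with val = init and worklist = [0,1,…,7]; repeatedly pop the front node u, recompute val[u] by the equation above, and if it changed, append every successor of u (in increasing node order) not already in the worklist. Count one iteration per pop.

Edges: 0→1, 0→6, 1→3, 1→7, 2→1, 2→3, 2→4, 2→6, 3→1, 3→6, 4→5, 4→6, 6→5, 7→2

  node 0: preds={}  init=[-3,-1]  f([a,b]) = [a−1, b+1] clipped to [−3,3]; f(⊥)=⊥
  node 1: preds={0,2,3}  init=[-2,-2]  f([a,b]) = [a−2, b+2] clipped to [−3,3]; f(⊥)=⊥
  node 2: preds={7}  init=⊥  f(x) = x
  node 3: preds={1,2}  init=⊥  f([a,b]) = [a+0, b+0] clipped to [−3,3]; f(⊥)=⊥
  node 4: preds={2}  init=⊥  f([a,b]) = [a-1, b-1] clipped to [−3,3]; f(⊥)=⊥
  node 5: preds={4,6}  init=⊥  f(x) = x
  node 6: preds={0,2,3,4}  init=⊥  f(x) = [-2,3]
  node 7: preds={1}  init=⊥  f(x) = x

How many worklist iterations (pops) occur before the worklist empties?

Trace (23 dequeues):
  [1] u=0 | in ⊥ | out [-3,-1] | ==
  [2] u=1 | in [-3,-1] | out [-3,1] | prev [-2,-2] | push {}
  [3] u=2 | in ⊥ | out ⊥ | ==
  [4] u=3 | in [-3,1] | out [-3,1] | prev ⊥ | push {1}
  [5] u=4 | in ⊥ | out ⊥ | ==
  [6] u=5 | in ⊥ | out ⊥ | ==
  [7] u=6 | in [-3,1] | out [-2,3] | prev ⊥ | push {5}
  [8] u=7 | in [-3,1] | out [-3,1] | prev ⊥ | push {2}
  [9] u=1 | in [-3,1] | out [-3,3] | prev [-3,1] | push {3,7}
  [10] u=5 | in [-2,3] | out [-2,3] | prev ⊥ | push {}
  [11] u=2 | in [-3,1] | out [-3,1] | prev ⊥ | push {1,4,6}
  [12] u=3 | in [-3,3] | out [-3,3] | prev [-3,1] | push {}
  [13] u=7 | in [-3,3] | out [-3,3] | prev [-3,1] | push {2}
  [14] u=1 | in [-3,3] | out [-3,3] | ==
  [15] u=4 | in [-3,1] | out [-3,0] | prev ⊥ | push {5}
  [16] u=6 | in [-3,3] | out [-2,3] | ==
  [17] u=2 | in [-3,3] | out [-3,3] | prev [-3,1] | push {1,3,4,6}
  [18] u=5 | in [-3,3] | out [-3,3] | prev [-2,3] | push {}
  [19] u=1 | in [-3,3] | out [-3,3] | ==
  [20] u=3 | in [-3,3] | out [-3,3] | ==
  [21] u=4 | in [-3,3] | out [-3,2] | prev [-3,0] | push {5}
  [22] u=6 | in [-3,3] | out [-2,3] | ==
  [23] u=5 | in [-3,3] | out [-3,3] | ==

Converged values:
  [0] [-3,-1]
  [1] [-3,3]
  [2] [-3,3]
  [3] [-3,3]
  [4] [-3,2]
  [5] [-3,3]
  [6] [-2,3]
  [7] [-3,3]

23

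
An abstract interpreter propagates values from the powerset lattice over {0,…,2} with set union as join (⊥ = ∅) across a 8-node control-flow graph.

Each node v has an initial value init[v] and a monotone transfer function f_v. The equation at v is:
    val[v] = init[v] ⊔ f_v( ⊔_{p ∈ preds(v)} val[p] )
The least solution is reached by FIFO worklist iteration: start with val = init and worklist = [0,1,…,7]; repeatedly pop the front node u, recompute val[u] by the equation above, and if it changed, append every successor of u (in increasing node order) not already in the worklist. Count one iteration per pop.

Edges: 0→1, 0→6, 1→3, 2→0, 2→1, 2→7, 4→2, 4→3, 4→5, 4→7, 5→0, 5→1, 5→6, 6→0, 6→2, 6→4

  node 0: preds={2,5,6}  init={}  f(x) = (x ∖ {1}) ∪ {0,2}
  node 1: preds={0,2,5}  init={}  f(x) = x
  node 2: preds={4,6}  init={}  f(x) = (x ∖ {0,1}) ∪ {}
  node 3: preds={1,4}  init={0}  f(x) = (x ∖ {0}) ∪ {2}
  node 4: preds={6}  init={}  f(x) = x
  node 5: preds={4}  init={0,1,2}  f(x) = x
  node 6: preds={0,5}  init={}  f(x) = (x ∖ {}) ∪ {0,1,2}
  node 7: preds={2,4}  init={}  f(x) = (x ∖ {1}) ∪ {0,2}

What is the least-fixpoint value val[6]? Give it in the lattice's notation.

{0,1,2}

Worklist (17 pops):
  #1 pop 0: in={0,1,2} → {0,2} (was {}); enqueue []
  #2 pop 1: in={0,1,2} → {0,1,2} (was {}); enqueue []
  #3 pop 2: in={} → {} (no change)
  #4 pop 3: in={0,1,2} → {0,1,2} (was {0}); enqueue []
  #5 pop 4: in={} → {} (no change)
  #6 pop 5: in={} → {0,1,2} (no change)
  #7 pop 6: in={0,1,2} → {0,1,2} (was {}); enqueue [0,2,4]
  #8 pop 7: in={} → {0,2} (was {}); enqueue []
  #9 pop 0: in={0,1,2} → {0,2} (no change)
  #10 pop 2: in={0,1,2} → {2} (was {}); enqueue [0,1,7]
  #11 pop 4: in={0,1,2} → {0,1,2} (was {}); enqueue [2,3,5]
  #12 pop 0: in={0,1,2} → {0,2} (no change)
  #13 pop 1: in={0,1,2} → {0,1,2} (no change)
  #14 pop 7: in={0,1,2} → {0,2} (no change)
  #15 pop 2: in={0,1,2} → {2} (no change)
  #16 pop 3: in={0,1,2} → {0,1,2} (no change)
  #17 pop 5: in={0,1,2} → {0,1,2} (no change)

Fixpoint:
  val[0] = {0,2}
  val[1] = {0,1,2}
  val[2] = {2}
  val[3] = {0,1,2}
  val[4] = {0,1,2}
  val[5] = {0,1,2}
  val[6] = {0,1,2}
  val[7] = {0,2}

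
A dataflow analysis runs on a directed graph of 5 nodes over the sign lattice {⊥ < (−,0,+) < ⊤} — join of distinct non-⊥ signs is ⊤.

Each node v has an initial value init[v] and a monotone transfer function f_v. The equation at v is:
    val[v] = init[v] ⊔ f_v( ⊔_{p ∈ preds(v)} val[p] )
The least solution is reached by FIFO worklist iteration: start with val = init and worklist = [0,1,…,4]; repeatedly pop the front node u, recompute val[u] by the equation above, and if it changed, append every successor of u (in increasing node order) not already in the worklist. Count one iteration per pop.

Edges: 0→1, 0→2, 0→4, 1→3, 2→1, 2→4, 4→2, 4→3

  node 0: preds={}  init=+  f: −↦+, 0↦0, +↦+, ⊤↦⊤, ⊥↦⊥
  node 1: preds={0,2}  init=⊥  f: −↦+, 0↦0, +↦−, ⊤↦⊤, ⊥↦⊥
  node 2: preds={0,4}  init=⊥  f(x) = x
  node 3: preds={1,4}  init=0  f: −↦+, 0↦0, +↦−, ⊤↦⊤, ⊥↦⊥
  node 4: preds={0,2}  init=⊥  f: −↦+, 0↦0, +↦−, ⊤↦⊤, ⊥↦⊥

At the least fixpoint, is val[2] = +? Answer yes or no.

Worklist (12 pops):
  #1 pop 0: in=⊥ → + (no change)
  #2 pop 1: in=+ → − (was ⊥); enqueue []
  #3 pop 2: in=+ → + (was ⊥); enqueue [1]
  #4 pop 3: in=− → ⊤ (was 0); enqueue []
  #5 pop 4: in=+ → − (was ⊥); enqueue [2,3]
  #6 pop 1: in=+ → − (no change)
  #7 pop 2: in=⊤ → ⊤ (was +); enqueue [1,4]
  #8 pop 3: in=− → ⊤ (no change)
  #9 pop 1: in=⊤ → ⊤ (was −); enqueue [3]
  #10 pop 4: in=⊤ → ⊤ (was −); enqueue [2]
  #11 pop 3: in=⊤ → ⊤ (no change)
  #12 pop 2: in=⊤ → ⊤ (no change)

Fixpoint:
  val[0] = +
  val[1] = ⊤
  val[2] = ⊤
  val[3] = ⊤
  val[4] = ⊤

no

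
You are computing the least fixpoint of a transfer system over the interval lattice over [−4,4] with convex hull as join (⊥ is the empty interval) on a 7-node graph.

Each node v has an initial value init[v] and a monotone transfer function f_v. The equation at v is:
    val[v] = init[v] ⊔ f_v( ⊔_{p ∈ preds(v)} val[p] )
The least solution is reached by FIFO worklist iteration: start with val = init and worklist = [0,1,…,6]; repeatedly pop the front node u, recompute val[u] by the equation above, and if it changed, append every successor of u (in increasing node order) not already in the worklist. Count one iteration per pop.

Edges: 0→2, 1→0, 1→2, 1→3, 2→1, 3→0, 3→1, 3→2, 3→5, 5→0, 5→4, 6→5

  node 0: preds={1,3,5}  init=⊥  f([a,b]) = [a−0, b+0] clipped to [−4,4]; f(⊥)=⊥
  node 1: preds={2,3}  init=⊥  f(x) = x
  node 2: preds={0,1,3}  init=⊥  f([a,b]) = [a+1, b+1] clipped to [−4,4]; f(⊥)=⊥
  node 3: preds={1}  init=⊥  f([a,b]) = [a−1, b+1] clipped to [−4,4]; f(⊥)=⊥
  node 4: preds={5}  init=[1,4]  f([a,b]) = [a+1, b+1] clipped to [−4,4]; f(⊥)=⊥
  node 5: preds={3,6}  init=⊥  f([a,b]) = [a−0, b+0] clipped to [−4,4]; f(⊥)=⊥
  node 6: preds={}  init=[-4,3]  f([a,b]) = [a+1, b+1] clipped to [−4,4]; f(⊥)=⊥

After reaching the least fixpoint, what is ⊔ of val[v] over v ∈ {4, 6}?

Iteration log — 21 steps:
  step 1. node 0  ⊔preds=⊥  new=⊥  stable
  step 2. node 1  ⊔preds=⊥  new=⊥  stable
  step 3. node 2  ⊔preds=⊥  new=⊥  stable
  step 4. node 3  ⊔preds=⊥  new=⊥  stable
  step 5. node 4  ⊔preds=⊥  new=[1,4]  stable
  step 6. node 5  ⊔preds=[-4,3]  new=[-4,3]  old=⊥  +wl: 0,4
  step 7. node 6  ⊔preds=⊥  new=[-4,3]  stable
  step 8. node 0  ⊔preds=[-4,3]  new=[-4,3]  old=⊥  +wl: 2
  step 9. node 4  ⊔preds=[-4,3]  new=[-3,4]  old=[1,4]  +wl: 
  step 10. node 2  ⊔preds=[-4,3]  new=[-3,4]  old=⊥  +wl: 1
  step 11. node 1  ⊔preds=[-3,4]  new=[-3,4]  old=⊥  +wl: 0,2,3
  step 12. node 0  ⊔preds=[-4,4]  new=[-4,4]  old=[-4,3]  +wl: 
  step 13. node 2  ⊔preds=[-4,4]  new=[-3,4]  stable
  step 14. node 3  ⊔preds=[-3,4]  new=[-4,4]  old=⊥  +wl: 0,1,2,5
  step 15. node 0  ⊔preds=[-4,4]  new=[-4,4]  stable
  step 16. node 1  ⊔preds=[-4,4]  new=[-4,4]  old=[-3,4]  +wl: 0,3
  step 17. node 2  ⊔preds=[-4,4]  new=[-3,4]  stable
  step 18. node 5  ⊔preds=[-4,4]  new=[-4,4]  old=[-4,3]  +wl: 4
  step 19. node 0  ⊔preds=[-4,4]  new=[-4,4]  stable
  step 20. node 3  ⊔preds=[-4,4]  new=[-4,4]  stable
  step 21. node 4  ⊔preds=[-4,4]  new=[-3,4]  stable

Least fixpoint reached:
  node 0: [-4,4]
  node 1: [-4,4]
  node 2: [-3,4]
  node 3: [-4,4]
  node 4: [-3,4]
  node 5: [-4,4]
  node 6: [-4,3]

[-4,4]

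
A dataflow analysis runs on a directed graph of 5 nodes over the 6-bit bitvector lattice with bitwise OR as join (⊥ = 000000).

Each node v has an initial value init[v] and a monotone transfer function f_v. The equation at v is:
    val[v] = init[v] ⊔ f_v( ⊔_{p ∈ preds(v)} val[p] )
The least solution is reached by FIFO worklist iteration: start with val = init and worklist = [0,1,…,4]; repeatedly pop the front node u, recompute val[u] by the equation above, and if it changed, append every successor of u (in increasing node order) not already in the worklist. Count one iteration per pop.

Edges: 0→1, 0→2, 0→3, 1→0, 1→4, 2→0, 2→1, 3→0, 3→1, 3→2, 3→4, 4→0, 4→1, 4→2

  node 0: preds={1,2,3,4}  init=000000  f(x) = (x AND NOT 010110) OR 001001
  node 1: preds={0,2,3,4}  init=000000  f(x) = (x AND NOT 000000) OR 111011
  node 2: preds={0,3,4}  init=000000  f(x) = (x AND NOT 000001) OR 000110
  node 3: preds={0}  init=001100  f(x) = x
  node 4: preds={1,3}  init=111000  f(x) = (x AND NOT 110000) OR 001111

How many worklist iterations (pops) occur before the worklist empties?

8

Trace (8 dequeues):
  [1] u=0 | in 111100 | out 101001 | prev 000000 | push {}
  [2] u=1 | in 111101 | out 111111 | prev 000000 | push {0}
  [3] u=2 | in 111101 | out 111110 | prev 000000 | push {1}
  [4] u=3 | in 101001 | out 101101 | prev 001100 | push {2}
  [5] u=4 | in 111111 | out 111111 | prev 111000 | push {}
  [6] u=0 | in 111111 | out 101001 | ==
  [7] u=1 | in 111111 | out 111111 | ==
  [8] u=2 | in 111111 | out 111110 | ==

Converged values:
  [0] 101001
  [1] 111111
  [2] 111110
  [3] 101101
  [4] 111111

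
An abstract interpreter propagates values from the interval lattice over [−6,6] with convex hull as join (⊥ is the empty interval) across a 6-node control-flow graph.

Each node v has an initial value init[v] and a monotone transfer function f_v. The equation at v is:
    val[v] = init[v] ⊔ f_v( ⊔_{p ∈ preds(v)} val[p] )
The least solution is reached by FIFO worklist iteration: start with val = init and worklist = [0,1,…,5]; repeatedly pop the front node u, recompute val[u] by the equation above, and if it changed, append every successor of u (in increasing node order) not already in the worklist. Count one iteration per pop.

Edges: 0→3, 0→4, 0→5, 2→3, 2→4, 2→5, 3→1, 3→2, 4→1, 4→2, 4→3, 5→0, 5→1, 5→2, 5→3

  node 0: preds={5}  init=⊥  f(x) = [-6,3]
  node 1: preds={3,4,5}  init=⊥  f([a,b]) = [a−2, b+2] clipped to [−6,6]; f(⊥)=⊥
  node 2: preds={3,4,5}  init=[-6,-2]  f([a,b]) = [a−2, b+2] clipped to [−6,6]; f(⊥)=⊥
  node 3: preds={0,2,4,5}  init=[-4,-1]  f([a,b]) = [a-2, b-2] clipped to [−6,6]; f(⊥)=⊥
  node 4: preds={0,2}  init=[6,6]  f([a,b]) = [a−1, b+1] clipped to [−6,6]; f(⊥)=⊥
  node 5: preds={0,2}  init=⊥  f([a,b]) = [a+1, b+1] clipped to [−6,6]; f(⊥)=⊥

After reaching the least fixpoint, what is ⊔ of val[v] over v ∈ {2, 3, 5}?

Trace (10 dequeues):
  [1] u=0 | in ⊥ | out [-6,3] | prev ⊥ | push {}
  [2] u=1 | in [-4,6] | out [-6,6] | prev ⊥ | push {}
  [3] u=2 | in [-4,6] | out [-6,6] | prev [-6,-2] | push {}
  [4] u=3 | in [-6,6] | out [-6,4] | prev [-4,-1] | push {1,2}
  [5] u=4 | in [-6,6] | out [-6,6] | prev [6,6] | push {3}
  [6] u=5 | in [-6,6] | out [-5,6] | prev ⊥ | push {0}
  [7] u=1 | in [-6,6] | out [-6,6] | ==
  [8] u=2 | in [-6,6] | out [-6,6] | ==
  [9] u=3 | in [-6,6] | out [-6,4] | ==
  [10] u=0 | in [-5,6] | out [-6,3] | ==

Converged values:
  [0] [-6,3]
  [1] [-6,6]
  [2] [-6,6]
  [3] [-6,4]
  [4] [-6,6]
  [5] [-5,6]

[-6,6]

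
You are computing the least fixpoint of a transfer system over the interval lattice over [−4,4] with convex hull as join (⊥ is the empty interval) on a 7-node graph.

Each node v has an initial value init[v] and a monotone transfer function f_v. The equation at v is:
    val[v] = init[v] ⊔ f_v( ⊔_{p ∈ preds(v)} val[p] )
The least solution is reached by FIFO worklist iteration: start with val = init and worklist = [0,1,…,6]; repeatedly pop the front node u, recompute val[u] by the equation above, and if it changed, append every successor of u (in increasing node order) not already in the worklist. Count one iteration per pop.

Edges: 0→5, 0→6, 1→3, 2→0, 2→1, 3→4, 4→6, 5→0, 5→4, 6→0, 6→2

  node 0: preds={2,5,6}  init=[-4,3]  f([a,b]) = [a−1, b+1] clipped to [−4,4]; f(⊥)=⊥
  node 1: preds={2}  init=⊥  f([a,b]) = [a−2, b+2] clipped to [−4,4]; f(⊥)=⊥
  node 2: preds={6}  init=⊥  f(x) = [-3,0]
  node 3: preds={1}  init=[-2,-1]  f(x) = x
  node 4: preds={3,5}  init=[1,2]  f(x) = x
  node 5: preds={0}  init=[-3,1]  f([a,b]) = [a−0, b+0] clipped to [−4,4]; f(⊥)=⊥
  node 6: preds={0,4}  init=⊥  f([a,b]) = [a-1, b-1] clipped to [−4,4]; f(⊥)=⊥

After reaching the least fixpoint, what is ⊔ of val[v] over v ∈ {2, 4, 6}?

Worklist (18 pops):
  #1 pop 0: in=[-3,1] → [-4,3] (no change)
  #2 pop 1: in=⊥ → ⊥ (no change)
  #3 pop 2: in=⊥ → [-3,0] (was ⊥); enqueue [0,1]
  #4 pop 3: in=⊥ → [-2,-1] (no change)
  #5 pop 4: in=[-3,1] → [-3,2] (was [1,2]); enqueue []
  #6 pop 5: in=[-4,3] → [-4,3] (was [-3,1]); enqueue [4]
  #7 pop 6: in=[-4,3] → [-4,2] (was ⊥); enqueue [2]
  #8 pop 0: in=[-4,3] → [-4,4] (was [-4,3]); enqueue [5,6]
  #9 pop 1: in=[-3,0] → [-4,2] (was ⊥); enqueue [3]
  #10 pop 4: in=[-4,3] → [-4,3] (was [-3,2]); enqueue []
  #11 pop 2: in=[-4,2] → [-3,0] (no change)
  #12 pop 5: in=[-4,4] → [-4,4] (was [-4,3]); enqueue [0,4]
  #13 pop 6: in=[-4,4] → [-4,3] (was [-4,2]); enqueue [2]
  #14 pop 3: in=[-4,2] → [-4,2] (was [-2,-1]); enqueue []
  #15 pop 0: in=[-4,4] → [-4,4] (no change)
  #16 pop 4: in=[-4,4] → [-4,4] (was [-4,3]); enqueue [6]
  #17 pop 2: in=[-4,3] → [-3,0] (no change)
  #18 pop 6: in=[-4,4] → [-4,3] (no change)

Fixpoint:
  val[0] = [-4,4]
  val[1] = [-4,2]
  val[2] = [-3,0]
  val[3] = [-4,2]
  val[4] = [-4,4]
  val[5] = [-4,4]
  val[6] = [-4,3]

[-4,4]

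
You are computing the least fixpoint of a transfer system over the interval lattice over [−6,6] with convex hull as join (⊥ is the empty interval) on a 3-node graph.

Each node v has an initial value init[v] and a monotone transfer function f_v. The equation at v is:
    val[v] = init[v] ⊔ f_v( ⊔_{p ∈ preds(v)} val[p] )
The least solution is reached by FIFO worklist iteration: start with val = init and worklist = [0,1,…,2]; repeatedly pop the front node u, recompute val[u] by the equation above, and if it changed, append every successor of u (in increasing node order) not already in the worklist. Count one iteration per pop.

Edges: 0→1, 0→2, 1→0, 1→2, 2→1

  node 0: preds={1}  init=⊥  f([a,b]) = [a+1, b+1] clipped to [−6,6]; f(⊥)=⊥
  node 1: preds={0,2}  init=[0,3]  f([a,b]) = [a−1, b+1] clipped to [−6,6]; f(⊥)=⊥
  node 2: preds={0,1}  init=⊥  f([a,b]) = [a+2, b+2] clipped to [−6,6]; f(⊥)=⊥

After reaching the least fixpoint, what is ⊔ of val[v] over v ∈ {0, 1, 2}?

Iteration log — 7 steps:
  step 1. node 0  ⊔preds=[0,3]  new=[1,4]  old=⊥  +wl: 
  step 2. node 1  ⊔preds=[1,4]  new=[0,5]  old=[0,3]  +wl: 0
  step 3. node 2  ⊔preds=[0,5]  new=[2,6]  old=⊥  +wl: 1
  step 4. node 0  ⊔preds=[0,5]  new=[1,6]  old=[1,4]  +wl: 2
  step 5. node 1  ⊔preds=[1,6]  new=[0,6]  old=[0,5]  +wl: 0
  step 6. node 2  ⊔preds=[0,6]  new=[2,6]  stable
  step 7. node 0  ⊔preds=[0,6]  new=[1,6]  stable

Least fixpoint reached:
  node 0: [1,6]
  node 1: [0,6]
  node 2: [2,6]

[0,6]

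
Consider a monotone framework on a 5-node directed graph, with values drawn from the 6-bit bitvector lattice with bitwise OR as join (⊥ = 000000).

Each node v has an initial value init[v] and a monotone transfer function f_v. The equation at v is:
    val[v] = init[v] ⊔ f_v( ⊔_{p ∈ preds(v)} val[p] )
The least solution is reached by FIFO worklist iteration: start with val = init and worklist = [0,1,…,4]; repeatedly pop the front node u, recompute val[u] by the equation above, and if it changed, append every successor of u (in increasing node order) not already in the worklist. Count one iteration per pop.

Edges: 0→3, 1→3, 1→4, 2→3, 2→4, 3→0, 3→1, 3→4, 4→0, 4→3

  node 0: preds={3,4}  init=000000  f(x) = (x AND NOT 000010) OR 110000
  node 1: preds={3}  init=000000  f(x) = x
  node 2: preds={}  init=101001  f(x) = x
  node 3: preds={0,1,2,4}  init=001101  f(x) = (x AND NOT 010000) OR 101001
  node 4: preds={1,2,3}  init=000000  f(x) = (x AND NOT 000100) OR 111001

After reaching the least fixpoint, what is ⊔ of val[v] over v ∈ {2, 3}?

Iteration log — 9 steps:
  step 1. node 0  ⊔preds=001101  new=111101  old=000000  +wl: 
  step 2. node 1  ⊔preds=001101  new=001101  old=000000  +wl: 
  step 3. node 2  ⊔preds=000000  new=101001  stable
  step 4. node 3  ⊔preds=111101  new=101101  old=001101  +wl: 0,1
  step 5. node 4  ⊔preds=101101  new=111001  old=000000  +wl: 3
  step 6. node 0  ⊔preds=111101  new=111101  stable
  step 7. node 1  ⊔preds=101101  new=101101  old=001101  +wl: 4
  step 8. node 3  ⊔preds=111101  new=101101  stable
  step 9. node 4  ⊔preds=101101  new=111001  stable

Least fixpoint reached:
  node 0: 111101
  node 1: 101101
  node 2: 101001
  node 3: 101101
  node 4: 111001

101101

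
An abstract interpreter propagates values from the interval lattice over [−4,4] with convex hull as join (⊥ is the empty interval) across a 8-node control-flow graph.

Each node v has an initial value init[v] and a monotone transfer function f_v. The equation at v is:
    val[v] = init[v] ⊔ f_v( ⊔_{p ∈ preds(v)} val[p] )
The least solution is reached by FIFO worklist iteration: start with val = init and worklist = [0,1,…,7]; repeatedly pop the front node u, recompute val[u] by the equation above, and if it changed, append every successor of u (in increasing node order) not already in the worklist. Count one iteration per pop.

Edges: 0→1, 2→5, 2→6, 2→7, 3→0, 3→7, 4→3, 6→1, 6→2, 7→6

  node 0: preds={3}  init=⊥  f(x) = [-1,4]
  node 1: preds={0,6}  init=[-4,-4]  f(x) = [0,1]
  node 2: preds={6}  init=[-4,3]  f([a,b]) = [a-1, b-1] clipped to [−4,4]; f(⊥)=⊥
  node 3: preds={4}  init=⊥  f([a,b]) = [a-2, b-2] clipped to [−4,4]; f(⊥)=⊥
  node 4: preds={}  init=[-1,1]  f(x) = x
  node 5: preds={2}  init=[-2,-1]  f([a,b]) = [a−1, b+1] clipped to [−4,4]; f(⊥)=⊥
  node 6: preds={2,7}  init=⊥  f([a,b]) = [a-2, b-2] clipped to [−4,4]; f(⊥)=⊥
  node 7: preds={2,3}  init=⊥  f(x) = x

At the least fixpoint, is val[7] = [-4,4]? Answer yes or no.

no

Worklist (12 pops):
  #1 pop 0: in=⊥ → [-1,4] (was ⊥); enqueue []
  #2 pop 1: in=[-1,4] → [-4,1] (was [-4,-4]); enqueue []
  #3 pop 2: in=⊥ → [-4,3] (no change)
  #4 pop 3: in=[-1,1] → [-3,-1] (was ⊥); enqueue [0]
  #5 pop 4: in=⊥ → [-1,1] (no change)
  #6 pop 5: in=[-4,3] → [-4,4] (was [-2,-1]); enqueue []
  #7 pop 6: in=[-4,3] → [-4,1] (was ⊥); enqueue [1,2]
  #8 pop 7: in=[-4,3] → [-4,3] (was ⊥); enqueue [6]
  #9 pop 0: in=[-3,-1] → [-1,4] (no change)
  #10 pop 1: in=[-4,4] → [-4,1] (no change)
  #11 pop 2: in=[-4,1] → [-4,3] (no change)
  #12 pop 6: in=[-4,3] → [-4,1] (no change)

Fixpoint:
  val[0] = [-1,4]
  val[1] = [-4,1]
  val[2] = [-4,3]
  val[3] = [-3,-1]
  val[4] = [-1,1]
  val[5] = [-4,4]
  val[6] = [-4,1]
  val[7] = [-4,3]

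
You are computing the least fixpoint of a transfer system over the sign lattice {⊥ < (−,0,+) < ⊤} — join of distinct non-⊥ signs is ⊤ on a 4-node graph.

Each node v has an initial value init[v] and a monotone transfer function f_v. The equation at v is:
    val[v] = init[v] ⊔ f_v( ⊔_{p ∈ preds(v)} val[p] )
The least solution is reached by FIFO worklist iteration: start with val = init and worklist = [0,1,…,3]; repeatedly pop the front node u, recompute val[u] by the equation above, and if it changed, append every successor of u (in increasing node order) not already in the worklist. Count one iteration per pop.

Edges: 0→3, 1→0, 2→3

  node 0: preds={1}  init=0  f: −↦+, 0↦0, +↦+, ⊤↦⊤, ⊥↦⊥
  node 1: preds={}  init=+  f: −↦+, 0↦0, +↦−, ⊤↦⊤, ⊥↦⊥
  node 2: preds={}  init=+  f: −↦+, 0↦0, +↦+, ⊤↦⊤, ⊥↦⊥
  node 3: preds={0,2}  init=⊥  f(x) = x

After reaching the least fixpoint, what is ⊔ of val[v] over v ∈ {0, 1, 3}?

⊤

Trace (4 dequeues):
  [1] u=0 | in + | out ⊤ | prev 0 | push {}
  [2] u=1 | in ⊥ | out + | ==
  [3] u=2 | in ⊥ | out + | ==
  [4] u=3 | in ⊤ | out ⊤ | prev ⊥ | push {}

Converged values:
  [0] ⊤
  [1] +
  [2] +
  [3] ⊤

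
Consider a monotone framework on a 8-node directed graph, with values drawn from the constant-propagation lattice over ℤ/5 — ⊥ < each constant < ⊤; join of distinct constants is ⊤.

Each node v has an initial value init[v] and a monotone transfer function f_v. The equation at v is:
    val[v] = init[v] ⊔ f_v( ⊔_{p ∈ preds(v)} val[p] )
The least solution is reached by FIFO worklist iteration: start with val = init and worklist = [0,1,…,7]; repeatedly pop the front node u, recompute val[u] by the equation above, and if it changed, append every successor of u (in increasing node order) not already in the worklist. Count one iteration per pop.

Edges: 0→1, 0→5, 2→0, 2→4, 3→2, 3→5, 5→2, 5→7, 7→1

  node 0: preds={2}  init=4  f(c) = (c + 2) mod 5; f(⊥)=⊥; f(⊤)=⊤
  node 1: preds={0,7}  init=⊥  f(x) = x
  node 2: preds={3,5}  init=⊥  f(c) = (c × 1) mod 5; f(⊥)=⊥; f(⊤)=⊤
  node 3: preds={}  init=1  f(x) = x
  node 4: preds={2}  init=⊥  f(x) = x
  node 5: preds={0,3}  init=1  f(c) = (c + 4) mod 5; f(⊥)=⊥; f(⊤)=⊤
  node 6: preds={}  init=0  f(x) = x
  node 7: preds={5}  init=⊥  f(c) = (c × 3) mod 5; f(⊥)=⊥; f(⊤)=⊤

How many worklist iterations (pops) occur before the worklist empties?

Iteration log — 14 steps:
  step 1. node 0  ⊔preds=⊥  new=4  stable
  step 2. node 1  ⊔preds=4  new=4  old=⊥  +wl: 
  step 3. node 2  ⊔preds=1  new=1  old=⊥  +wl: 0
  step 4. node 3  ⊔preds=⊥  new=1  stable
  step 5. node 4  ⊔preds=1  new=1  old=⊥  +wl: 
  step 6. node 5  ⊔preds=⊤  new=⊤  old=1  +wl: 2
  step 7. node 6  ⊔preds=⊥  new=0  stable
  step 8. node 7  ⊔preds=⊤  new=⊤  old=⊥  +wl: 1
  step 9. node 0  ⊔preds=1  new=⊤  old=4  +wl: 5
  step 10. node 2  ⊔preds=⊤  new=⊤  old=1  +wl: 0,4
  step 11. node 1  ⊔preds=⊤  new=⊤  old=4  +wl: 
  step 12. node 5  ⊔preds=⊤  new=⊤  stable
  step 13. node 0  ⊔preds=⊤  new=⊤  stable
  step 14. node 4  ⊔preds=⊤  new=⊤  old=1  +wl: 

Least fixpoint reached:
  node 0: ⊤
  node 1: ⊤
  node 2: ⊤
  node 3: 1
  node 4: ⊤
  node 5: ⊤
  node 6: 0
  node 7: ⊤

14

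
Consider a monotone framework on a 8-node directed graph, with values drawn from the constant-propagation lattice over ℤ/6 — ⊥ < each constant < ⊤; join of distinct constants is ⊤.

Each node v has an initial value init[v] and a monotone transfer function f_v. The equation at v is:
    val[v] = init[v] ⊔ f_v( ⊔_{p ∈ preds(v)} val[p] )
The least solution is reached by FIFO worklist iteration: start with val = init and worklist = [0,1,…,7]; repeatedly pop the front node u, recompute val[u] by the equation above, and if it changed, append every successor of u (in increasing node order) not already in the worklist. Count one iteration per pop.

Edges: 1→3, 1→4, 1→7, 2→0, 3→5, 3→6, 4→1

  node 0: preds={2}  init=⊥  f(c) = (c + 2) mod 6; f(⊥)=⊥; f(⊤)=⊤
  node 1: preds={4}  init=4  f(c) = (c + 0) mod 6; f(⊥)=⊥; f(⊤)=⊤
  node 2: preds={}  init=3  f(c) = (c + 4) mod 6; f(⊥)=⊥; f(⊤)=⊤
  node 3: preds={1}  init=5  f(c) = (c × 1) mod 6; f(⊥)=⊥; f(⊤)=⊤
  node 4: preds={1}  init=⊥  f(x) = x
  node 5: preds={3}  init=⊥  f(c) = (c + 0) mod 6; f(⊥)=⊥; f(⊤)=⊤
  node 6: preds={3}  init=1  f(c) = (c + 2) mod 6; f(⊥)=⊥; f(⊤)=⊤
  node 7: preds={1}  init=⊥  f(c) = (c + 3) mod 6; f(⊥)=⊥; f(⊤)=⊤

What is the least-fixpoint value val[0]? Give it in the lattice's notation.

5

Worklist (9 pops):
  #1 pop 0: in=3 → 5 (was ⊥); enqueue []
  #2 pop 1: in=⊥ → 4 (no change)
  #3 pop 2: in=⊥ → 3 (no change)
  #4 pop 3: in=4 → ⊤ (was 5); enqueue []
  #5 pop 4: in=4 → 4 (was ⊥); enqueue [1]
  #6 pop 5: in=⊤ → ⊤ (was ⊥); enqueue []
  #7 pop 6: in=⊤ → ⊤ (was 1); enqueue []
  #8 pop 7: in=4 → 1 (was ⊥); enqueue []
  #9 pop 1: in=4 → 4 (no change)

Fixpoint:
  val[0] = 5
  val[1] = 4
  val[2] = 3
  val[3] = ⊤
  val[4] = 4
  val[5] = ⊤
  val[6] = ⊤
  val[7] = 1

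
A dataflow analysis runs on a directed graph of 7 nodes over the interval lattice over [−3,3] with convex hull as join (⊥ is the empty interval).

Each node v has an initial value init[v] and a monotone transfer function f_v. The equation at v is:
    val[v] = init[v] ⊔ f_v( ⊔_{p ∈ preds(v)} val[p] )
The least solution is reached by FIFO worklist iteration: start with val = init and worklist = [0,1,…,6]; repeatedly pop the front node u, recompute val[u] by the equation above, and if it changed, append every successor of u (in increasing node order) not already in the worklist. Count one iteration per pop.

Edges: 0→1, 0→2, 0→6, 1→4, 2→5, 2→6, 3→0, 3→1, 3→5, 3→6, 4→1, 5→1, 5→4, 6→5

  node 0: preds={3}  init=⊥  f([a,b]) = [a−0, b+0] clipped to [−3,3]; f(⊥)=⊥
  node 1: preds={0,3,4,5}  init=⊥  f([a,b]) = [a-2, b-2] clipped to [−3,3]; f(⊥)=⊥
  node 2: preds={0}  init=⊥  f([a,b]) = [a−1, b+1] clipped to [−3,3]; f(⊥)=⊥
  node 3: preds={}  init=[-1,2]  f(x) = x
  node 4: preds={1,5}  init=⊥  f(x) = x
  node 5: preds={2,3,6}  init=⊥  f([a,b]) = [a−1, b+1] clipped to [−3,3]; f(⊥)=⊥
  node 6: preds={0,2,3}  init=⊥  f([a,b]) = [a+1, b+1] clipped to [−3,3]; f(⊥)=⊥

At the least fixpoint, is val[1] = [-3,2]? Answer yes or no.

no

Trace (11 dequeues):
  [1] u=0 | in [-1,2] | out [-1,2] | prev ⊥ | push {}
  [2] u=1 | in [-1,2] | out [-3,0] | prev ⊥ | push {}
  [3] u=2 | in [-1,2] | out [-2,3] | prev ⊥ | push {}
  [4] u=3 | in ⊥ | out [-1,2] | ==
  [5] u=4 | in [-3,0] | out [-3,0] | prev ⊥ | push {1}
  [6] u=5 | in [-2,3] | out [-3,3] | prev ⊥ | push {4}
  [7] u=6 | in [-2,3] | out [-1,3] | prev ⊥ | push {5}
  [8] u=1 | in [-3,3] | out [-3,1] | prev [-3,0] | push {}
  [9] u=4 | in [-3,3] | out [-3,3] | prev [-3,0] | push {1}
  [10] u=5 | in [-2,3] | out [-3,3] | ==
  [11] u=1 | in [-3,3] | out [-3,1] | ==

Converged values:
  [0] [-1,2]
  [1] [-3,1]
  [2] [-2,3]
  [3] [-1,2]
  [4] [-3,3]
  [5] [-3,3]
  [6] [-1,3]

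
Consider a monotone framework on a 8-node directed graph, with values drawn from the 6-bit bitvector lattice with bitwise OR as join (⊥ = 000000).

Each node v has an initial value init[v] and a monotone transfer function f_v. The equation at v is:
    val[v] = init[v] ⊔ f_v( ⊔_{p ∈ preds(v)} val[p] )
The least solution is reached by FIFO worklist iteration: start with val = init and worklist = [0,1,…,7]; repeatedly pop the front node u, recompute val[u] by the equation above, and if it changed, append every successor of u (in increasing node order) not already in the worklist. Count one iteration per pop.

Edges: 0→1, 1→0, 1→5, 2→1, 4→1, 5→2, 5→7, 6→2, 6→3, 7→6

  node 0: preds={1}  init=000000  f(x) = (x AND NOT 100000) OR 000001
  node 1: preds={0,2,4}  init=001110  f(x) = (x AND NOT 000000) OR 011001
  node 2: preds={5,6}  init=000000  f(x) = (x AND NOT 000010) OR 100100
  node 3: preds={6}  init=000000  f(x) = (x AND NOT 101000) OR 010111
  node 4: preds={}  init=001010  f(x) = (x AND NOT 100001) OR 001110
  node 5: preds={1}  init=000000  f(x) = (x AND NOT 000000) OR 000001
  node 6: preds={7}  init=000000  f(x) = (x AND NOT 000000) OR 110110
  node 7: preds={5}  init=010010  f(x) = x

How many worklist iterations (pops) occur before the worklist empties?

Worklist (20 pops):
  #1 pop 0: in=001110 → 001111 (was 000000); enqueue []
  #2 pop 1: in=001111 → 011111 (was 001110); enqueue [0]
  #3 pop 2: in=000000 → 100100 (was 000000); enqueue [1]
  #4 pop 3: in=000000 → 010111 (was 000000); enqueue []
  #5 pop 4: in=000000 → 001110 (was 001010); enqueue []
  #6 pop 5: in=011111 → 011111 (was 000000); enqueue [2]
  #7 pop 6: in=010010 → 110110 (was 000000); enqueue [3]
  #8 pop 7: in=011111 → 011111 (was 010010); enqueue [6]
  #9 pop 0: in=011111 → 011111 (was 001111); enqueue []
  #10 pop 1: in=111111 → 111111 (was 011111); enqueue [0,5]
  #11 pop 2: in=111111 → 111101 (was 100100); enqueue [1]
  #12 pop 3: in=110110 → 010111 (no change)
  #13 pop 6: in=011111 → 111111 (was 110110); enqueue [2,3]
  #14 pop 0: in=111111 → 011111 (no change)
  #15 pop 5: in=111111 → 111111 (was 011111); enqueue [7]
  #16 pop 1: in=111111 → 111111 (no change)
  #17 pop 2: in=111111 → 111101 (no change)
  #18 pop 3: in=111111 → 010111 (no change)
  #19 pop 7: in=111111 → 111111 (was 011111); enqueue [6]
  #20 pop 6: in=111111 → 111111 (no change)

Fixpoint:
  val[0] = 011111
  val[1] = 111111
  val[2] = 111101
  val[3] = 010111
  val[4] = 001110
  val[5] = 111111
  val[6] = 111111
  val[7] = 111111

20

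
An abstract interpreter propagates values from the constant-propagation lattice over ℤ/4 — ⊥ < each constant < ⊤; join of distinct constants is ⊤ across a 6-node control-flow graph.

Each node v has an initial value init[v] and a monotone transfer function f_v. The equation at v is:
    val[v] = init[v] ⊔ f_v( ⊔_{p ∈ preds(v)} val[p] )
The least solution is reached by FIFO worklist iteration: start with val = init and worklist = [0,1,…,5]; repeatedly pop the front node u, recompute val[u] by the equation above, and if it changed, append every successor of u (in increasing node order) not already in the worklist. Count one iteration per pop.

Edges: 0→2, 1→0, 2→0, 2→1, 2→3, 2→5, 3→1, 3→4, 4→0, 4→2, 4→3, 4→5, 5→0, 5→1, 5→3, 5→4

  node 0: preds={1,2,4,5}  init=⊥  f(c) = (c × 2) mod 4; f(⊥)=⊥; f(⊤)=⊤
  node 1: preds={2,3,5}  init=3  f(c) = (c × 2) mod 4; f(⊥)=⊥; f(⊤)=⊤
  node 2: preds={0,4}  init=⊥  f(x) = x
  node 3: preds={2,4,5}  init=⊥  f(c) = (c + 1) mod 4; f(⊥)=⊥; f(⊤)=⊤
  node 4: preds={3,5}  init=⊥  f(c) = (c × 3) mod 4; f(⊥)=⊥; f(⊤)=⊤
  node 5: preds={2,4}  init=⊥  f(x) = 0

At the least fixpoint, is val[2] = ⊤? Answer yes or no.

yes

Trace (16 dequeues):
  [1] u=0 | in 3 | out 2 | prev ⊥ | push {}
  [2] u=1 | in ⊥ | out 3 | ==
  [3] u=2 | in 2 | out 2 | prev ⊥ | push {0,1}
  [4] u=3 | in 2 | out 3 | prev ⊥ | push {}
  [5] u=4 | in 3 | out 1 | prev ⊥ | push {2,3}
  [6] u=5 | in ⊤ | out 0 | prev ⊥ | push {4}
  [7] u=0 | in ⊤ | out ⊤ | prev 2 | push {}
  [8] u=1 | in ⊤ | out ⊤ | prev 3 | push {0}
  [9] u=2 | in ⊤ | out ⊤ | prev 2 | push {1,5}
  [10] u=3 | in ⊤ | out ⊤ | prev 3 | push {}
  [11] u=4 | in ⊤ | out ⊤ | prev 1 | push {2,3}
  [12] u=0 | in ⊤ | out ⊤ | ==
  [13] u=1 | in ⊤ | out ⊤ | ==
  [14] u=5 | in ⊤ | out 0 | ==
  [15] u=2 | in ⊤ | out ⊤ | ==
  [16] u=3 | in ⊤ | out ⊤ | ==

Converged values:
  [0] ⊤
  [1] ⊤
  [2] ⊤
  [3] ⊤
  [4] ⊤
  [5] 0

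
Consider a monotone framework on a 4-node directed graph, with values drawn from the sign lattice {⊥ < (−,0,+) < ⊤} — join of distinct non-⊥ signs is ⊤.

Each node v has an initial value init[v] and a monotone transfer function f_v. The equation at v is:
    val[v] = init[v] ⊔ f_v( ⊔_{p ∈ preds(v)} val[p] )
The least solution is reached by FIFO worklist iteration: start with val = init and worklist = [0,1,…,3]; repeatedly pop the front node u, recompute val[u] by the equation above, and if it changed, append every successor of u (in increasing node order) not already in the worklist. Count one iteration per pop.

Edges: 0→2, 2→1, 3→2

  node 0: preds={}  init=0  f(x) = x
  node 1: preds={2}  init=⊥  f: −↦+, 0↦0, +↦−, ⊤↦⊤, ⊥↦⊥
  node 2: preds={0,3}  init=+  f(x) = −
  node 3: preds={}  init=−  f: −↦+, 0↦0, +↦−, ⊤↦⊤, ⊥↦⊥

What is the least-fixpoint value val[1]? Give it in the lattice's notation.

Trace (5 dequeues):
  [1] u=0 | in ⊥ | out 0 | ==
  [2] u=1 | in + | out − | prev ⊥ | push {}
  [3] u=2 | in ⊤ | out ⊤ | prev + | push {1}
  [4] u=3 | in ⊥ | out − | ==
  [5] u=1 | in ⊤ | out ⊤ | prev − | push {}

Converged values:
  [0] 0
  [1] ⊤
  [2] ⊤
  [3] −

⊤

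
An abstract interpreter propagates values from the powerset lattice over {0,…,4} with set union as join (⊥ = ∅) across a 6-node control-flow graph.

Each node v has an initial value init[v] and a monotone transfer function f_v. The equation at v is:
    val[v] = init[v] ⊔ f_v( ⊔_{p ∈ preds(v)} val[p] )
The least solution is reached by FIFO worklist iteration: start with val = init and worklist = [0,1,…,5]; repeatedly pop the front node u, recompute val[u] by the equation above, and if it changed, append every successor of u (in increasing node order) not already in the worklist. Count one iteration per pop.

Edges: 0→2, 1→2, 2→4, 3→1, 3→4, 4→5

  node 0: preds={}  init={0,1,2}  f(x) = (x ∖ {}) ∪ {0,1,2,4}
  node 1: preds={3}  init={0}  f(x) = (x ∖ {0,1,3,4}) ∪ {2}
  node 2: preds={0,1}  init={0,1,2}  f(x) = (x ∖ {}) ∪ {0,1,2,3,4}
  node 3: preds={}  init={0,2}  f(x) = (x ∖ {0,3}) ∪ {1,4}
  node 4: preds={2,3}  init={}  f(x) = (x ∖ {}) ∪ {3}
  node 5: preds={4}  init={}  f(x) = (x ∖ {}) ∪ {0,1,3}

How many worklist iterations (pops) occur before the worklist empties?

Worklist (7 pops):
  #1 pop 0: in={} → {0,1,2,4} (was {0,1,2}); enqueue []
  #2 pop 1: in={0,2} → {0,2} (was {0}); enqueue []
  #3 pop 2: in={0,1,2,4} → {0,1,2,3,4} (was {0,1,2}); enqueue []
  #4 pop 3: in={} → {0,1,2,4} (was {0,2}); enqueue [1]
  #5 pop 4: in={0,1,2,3,4} → {0,1,2,3,4} (was {}); enqueue []
  #6 pop 5: in={0,1,2,3,4} → {0,1,2,3,4} (was {}); enqueue []
  #7 pop 1: in={0,1,2,4} → {0,2} (no change)

Fixpoint:
  val[0] = {0,1,2,4}
  val[1] = {0,2}
  val[2] = {0,1,2,3,4}
  val[3] = {0,1,2,4}
  val[4] = {0,1,2,3,4}
  val[5] = {0,1,2,3,4}

7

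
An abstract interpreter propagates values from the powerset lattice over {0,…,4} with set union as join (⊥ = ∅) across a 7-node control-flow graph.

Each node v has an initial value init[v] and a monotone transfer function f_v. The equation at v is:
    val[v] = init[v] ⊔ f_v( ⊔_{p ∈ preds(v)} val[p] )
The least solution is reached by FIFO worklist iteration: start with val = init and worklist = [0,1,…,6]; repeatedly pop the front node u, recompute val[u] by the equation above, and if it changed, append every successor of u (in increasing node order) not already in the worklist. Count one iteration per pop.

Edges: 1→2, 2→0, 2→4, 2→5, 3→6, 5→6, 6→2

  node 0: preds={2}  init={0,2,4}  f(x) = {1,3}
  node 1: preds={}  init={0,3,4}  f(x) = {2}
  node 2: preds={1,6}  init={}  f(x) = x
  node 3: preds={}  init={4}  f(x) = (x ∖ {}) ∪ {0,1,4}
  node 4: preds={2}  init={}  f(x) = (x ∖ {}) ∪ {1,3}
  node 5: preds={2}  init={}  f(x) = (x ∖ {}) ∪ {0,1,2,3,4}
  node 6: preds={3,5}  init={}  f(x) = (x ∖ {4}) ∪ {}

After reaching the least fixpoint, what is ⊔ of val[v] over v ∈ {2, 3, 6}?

{0,1,2,3,4}

Trace (12 dequeues):
  [1] u=0 | in {} | out {0,1,2,3,4} | prev {0,2,4} | push {}
  [2] u=1 | in {} | out {0,2,3,4} | prev {0,3,4} | push {}
  [3] u=2 | in {0,2,3,4} | out {0,2,3,4} | prev {} | push {0}
  [4] u=3 | in {} | out {0,1,4} | prev {4} | push {}
  [5] u=4 | in {0,2,3,4} | out {0,1,2,3,4} | prev {} | push {}
  [6] u=5 | in {0,2,3,4} | out {0,1,2,3,4} | prev {} | push {}
  [7] u=6 | in {0,1,2,3,4} | out {0,1,2,3} | prev {} | push {2}
  [8] u=0 | in {0,2,3,4} | out {0,1,2,3,4} | ==
  [9] u=2 | in {0,1,2,3,4} | out {0,1,2,3,4} | prev {0,2,3,4} | push {0,4,5}
  [10] u=0 | in {0,1,2,3,4} | out {0,1,2,3,4} | ==
  [11] u=4 | in {0,1,2,3,4} | out {0,1,2,3,4} | ==
  [12] u=5 | in {0,1,2,3,4} | out {0,1,2,3,4} | ==

Converged values:
  [0] {0,1,2,3,4}
  [1] {0,2,3,4}
  [2] {0,1,2,3,4}
  [3] {0,1,4}
  [4] {0,1,2,3,4}
  [5] {0,1,2,3,4}
  [6] {0,1,2,3}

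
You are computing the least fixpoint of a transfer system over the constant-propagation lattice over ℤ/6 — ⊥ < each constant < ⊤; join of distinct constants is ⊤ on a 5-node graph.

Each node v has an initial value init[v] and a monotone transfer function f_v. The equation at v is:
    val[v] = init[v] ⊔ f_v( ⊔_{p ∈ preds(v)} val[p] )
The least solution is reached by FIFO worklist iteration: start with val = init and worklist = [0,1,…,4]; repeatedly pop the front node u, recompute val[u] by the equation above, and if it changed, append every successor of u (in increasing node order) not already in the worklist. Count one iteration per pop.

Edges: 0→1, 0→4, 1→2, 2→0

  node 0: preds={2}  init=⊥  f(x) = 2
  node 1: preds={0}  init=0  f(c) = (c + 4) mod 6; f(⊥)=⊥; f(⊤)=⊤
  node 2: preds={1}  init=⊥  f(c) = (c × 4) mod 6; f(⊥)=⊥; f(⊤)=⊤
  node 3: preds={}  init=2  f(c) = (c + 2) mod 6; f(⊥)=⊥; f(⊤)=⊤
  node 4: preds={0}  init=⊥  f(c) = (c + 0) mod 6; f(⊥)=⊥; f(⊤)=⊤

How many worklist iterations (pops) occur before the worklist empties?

6

Iteration log — 6 steps:
  step 1. node 0  ⊔preds=⊥  new=2  old=⊥  +wl: 
  step 2. node 1  ⊔preds=2  new=0  stable
  step 3. node 2  ⊔preds=0  new=0  old=⊥  +wl: 0
  step 4. node 3  ⊔preds=⊥  new=2  stable
  step 5. node 4  ⊔preds=2  new=2  old=⊥  +wl: 
  step 6. node 0  ⊔preds=0  new=2  stable

Least fixpoint reached:
  node 0: 2
  node 1: 0
  node 2: 0
  node 3: 2
  node 4: 2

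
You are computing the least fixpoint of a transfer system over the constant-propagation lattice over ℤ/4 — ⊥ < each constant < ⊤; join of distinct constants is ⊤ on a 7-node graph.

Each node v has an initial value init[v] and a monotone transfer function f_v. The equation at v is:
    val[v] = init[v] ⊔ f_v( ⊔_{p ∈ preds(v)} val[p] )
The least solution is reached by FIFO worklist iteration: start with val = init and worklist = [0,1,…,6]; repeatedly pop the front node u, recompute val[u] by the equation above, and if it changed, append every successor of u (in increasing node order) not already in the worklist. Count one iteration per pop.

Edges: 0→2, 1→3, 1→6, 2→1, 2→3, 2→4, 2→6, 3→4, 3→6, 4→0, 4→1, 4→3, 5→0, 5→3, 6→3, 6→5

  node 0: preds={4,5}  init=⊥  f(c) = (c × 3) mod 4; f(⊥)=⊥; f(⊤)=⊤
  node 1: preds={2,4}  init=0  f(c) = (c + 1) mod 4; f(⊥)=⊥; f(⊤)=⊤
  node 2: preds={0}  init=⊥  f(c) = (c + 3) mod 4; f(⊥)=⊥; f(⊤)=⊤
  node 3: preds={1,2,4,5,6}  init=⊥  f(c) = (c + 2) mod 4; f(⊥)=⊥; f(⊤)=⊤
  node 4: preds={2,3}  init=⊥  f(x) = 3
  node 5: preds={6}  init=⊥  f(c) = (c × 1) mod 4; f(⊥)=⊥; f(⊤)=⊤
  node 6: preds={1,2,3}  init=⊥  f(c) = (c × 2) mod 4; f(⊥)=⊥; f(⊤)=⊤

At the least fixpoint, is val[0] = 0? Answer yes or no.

no

Trace (22 dequeues):
  [1] u=0 | in ⊥ | out ⊥ | ==
  [2] u=1 | in ⊥ | out 0 | ==
  [3] u=2 | in ⊥ | out ⊥ | ==
  [4] u=3 | in 0 | out 2 | prev ⊥ | push {}
  [5] u=4 | in 2 | out 3 | prev ⊥ | push {0,1,3}
  [6] u=5 | in ⊥ | out ⊥ | ==
  [7] u=6 | in ⊤ | out ⊤ | prev ⊥ | push {5}
  [8] u=0 | in 3 | out 1 | prev ⊥ | push {2}
  [9] u=1 | in 3 | out 0 | ==
  [10] u=3 | in ⊤ | out ⊤ | prev 2 | push {4,6}
  [11] u=5 | in ⊤ | out ⊤ | prev ⊥ | push {0,3}
  [12] u=2 | in 1 | out 0 | prev ⊥ | push {1}
  [13] u=4 | in ⊤ | out 3 | ==
  [14] u=6 | in ⊤ | out ⊤ | ==
  [15] u=0 | in ⊤ | out ⊤ | prev 1 | push {2}
  [16] u=3 | in ⊤ | out ⊤ | ==
  [17] u=1 | in ⊤ | out ⊤ | prev 0 | push {3,6}
  [18] u=2 | in ⊤ | out ⊤ | prev 0 | push {1,4}
  [19] u=3 | in ⊤ | out ⊤ | ==
  [20] u=6 | in ⊤ | out ⊤ | ==
  [21] u=1 | in ⊤ | out ⊤ | ==
  [22] u=4 | in ⊤ | out 3 | ==

Converged values:
  [0] ⊤
  [1] ⊤
  [2] ⊤
  [3] ⊤
  [4] 3
  [5] ⊤
  [6] ⊤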